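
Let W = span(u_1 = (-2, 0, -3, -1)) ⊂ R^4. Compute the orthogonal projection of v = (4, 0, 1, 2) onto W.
proj_W(v) = (13/7, 0, 39/14, 13/14)

Set up U = [u_1 | ... | u_1] ∈ R^(4×1). The projector onto W = col(U) is P = U (U^T U)^(-1) U^T.
Compute U^T U =
  [14],
and U^T v = (-13).
Solve U^T U · c = U^T v for the coefficients: c = (-13/14). The projection is proj_W(v) = U c.
Check: (v - proj_W(v)) · u_1 = 0  (should be 0).
Result: proj_W(v) = (13/7, 0, 39/14, 13/14).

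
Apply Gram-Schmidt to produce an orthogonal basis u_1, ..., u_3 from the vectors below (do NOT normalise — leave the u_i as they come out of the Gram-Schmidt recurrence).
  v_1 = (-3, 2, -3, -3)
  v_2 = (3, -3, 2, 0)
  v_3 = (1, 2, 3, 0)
Orthogonal basis:
  u_1 = (-3, 2, -3, -3)
  u_2 = (30/31, -51/31, -1/31, -63/31)
  u_3 = (127/241, 483/241, 534/241, -339/241)

Apply the Gram-Schmidt recurrence
  u_1 = v_1
  u_i = v_i − Σ_{j<i} ((v_i · u_j) / (u_j · u_j)) · u_j.

Step by step this gives:
  u_1 = (-3, 2, -3, -3)
  u_2 = (30/31, -51/31, -1/31, -63/31)
  u_3 = (127/241, 483/241, 534/241, -339/241)

Orthogonality check:
  u_2 · u_1 = 0 (should be 0)
  u_3 · u_1 = 0 (should be 0)
  u_3 · u_2 = 0 (should be 0)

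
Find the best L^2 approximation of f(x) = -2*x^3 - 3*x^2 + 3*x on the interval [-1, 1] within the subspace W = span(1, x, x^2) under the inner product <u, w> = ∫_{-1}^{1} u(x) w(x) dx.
g(x) = -3*x^2 + 9*x/5

The best approximation g ∈ W is the orthogonal projection of f onto W. Writing g = a_0 + a_1 x + a_2 x^2, the coefficients solve the normal equations G · a = b where
  G_{ij} = <φ_i, φ_j> and b_i = <f, φ_i>, with φ_0 = 1, φ_1 = x, φ_2 = x^2.
G =
  [2, 0, 2/3]
  [0, 2/3, 0]
  [2/3, 0, 2/5],
b = (-2, 6/5, -6/5).
Solving gives a_0 = 0, a_1 = 9/5, a_2 = -3, so
  g(x) = -3*x^2 + 9*x/5.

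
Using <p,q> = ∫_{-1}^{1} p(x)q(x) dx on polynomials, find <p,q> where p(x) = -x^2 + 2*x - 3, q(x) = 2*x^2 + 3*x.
<p,q> = -4/5

Expand the product: p(x)·q(x) = -2*x^4 + x^3 - 9*x.
∫_{-1}^{1} of each monomial x^k gives [2/(k+1) if k even, 0 if k odd]. Integrating term-by-term (or equivalently evaluating the antiderivative F(x) = -2*x^5/5 + x^4/4 - 9*x^2/2 at the endpoints):
  F(1) − F(−1) = -93/20 − (-77/20) = -4/5.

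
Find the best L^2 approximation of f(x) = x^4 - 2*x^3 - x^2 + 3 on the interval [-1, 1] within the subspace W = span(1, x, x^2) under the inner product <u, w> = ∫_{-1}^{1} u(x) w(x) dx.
g(x) = -x^2/7 - 6*x/5 + 102/35

The best approximation g ∈ W is the orthogonal projection of f onto W. Writing g = a_0 + a_1 x + a_2 x^2, the coefficients solve the normal equations G · a = b where
  G_{ij} = <φ_i, φ_j> and b_i = <f, φ_i>, with φ_0 = 1, φ_1 = x, φ_2 = x^2.
G =
  [2, 0, 2/3]
  [0, 2/3, 0]
  [2/3, 0, 2/5],
b = (86/15, -4/5, 66/35).
Solving gives a_0 = 102/35, a_1 = -6/5, a_2 = -1/7, so
  g(x) = -x^2/7 - 6*x/5 + 102/35.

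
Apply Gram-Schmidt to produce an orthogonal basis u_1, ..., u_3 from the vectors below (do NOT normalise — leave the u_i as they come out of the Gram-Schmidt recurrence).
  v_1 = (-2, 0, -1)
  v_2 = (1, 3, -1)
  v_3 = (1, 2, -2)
Orthogonal basis:
  u_1 = (-2, 0, -1)
  u_2 = (3/5, 3, -6/5)
  u_3 = (1/2, -1/2, -1)

Apply the Gram-Schmidt recurrence
  u_1 = v_1
  u_i = v_i − Σ_{j<i} ((v_i · u_j) / (u_j · u_j)) · u_j.

Step by step this gives:
  u_1 = (-2, 0, -1)
  u_2 = (3/5, 3, -6/5)
  u_3 = (1/2, -1/2, -1)

Orthogonality check:
  u_2 · u_1 = 0 (should be 0)
  u_3 · u_1 = 0 (should be 0)
  u_3 · u_2 = 0 (should be 0)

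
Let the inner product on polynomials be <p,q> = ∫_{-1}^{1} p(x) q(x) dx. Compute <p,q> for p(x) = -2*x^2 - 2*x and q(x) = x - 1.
<p,q> = 0

Expand the product: p(x)·q(x) = -2*x^3 + 2*x.
∫_{-1}^{1} of each monomial x^k gives [2/(k+1) if k even, 0 if k odd]. Integrating term-by-term (or equivalently evaluating the antiderivative F(x) = -x^4/2 + x^2 at the endpoints):
  F(1) − F(−1) = 1/2 − (1/2) = 0.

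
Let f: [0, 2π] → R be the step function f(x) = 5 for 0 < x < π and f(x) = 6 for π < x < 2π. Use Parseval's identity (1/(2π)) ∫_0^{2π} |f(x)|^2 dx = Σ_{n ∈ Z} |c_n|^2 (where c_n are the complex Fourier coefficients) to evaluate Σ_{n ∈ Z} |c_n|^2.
Σ |c_n|^2 = 61/2

Parseval equates the L^2 energy of f (normalised by 1/(2π)) with the ℓ^2 sum of its Fourier coefficients: (1/(2π)) ∫_0^{2π} |f|^2 = Σ |c_n|^2.
Compute the left side: (1/(2π)) [∫_0^π 5^2 dx + ∫_π^{2π} 6^2 dx] = (1/(2π)) · (25π + 36π) = (25 + 36)/2 = 61/2.
So Σ_{n ∈ Z} |c_n|^2 = 61/2.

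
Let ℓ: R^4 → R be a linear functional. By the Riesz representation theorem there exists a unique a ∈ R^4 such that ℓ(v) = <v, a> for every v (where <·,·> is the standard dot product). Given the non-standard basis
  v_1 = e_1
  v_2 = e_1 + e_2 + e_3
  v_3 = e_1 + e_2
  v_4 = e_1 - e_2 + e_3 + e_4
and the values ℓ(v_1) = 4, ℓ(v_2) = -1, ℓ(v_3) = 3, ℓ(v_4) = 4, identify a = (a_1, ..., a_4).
a = (4, -1, -4, 3)

Write a = (a_1, ..., a_4) in the standard basis. For each basis vector v_i, ℓ(v_i) = <v_i, a> is a linear equation in the a_j's. Collect the n equations into a matrix system V a = ℓ, where row i of V is v_i (expressed in the standard basis). Since V is invertible (lower-triangular with 1s on the diagonal, up to permutation), solve by back-substitution:
  V =
[[1, 0, 0, 0],
 [1, 1, 1, 0],
 [1, 1, 0, 0],
 [1, -1, 1, 1]]
  V a = (4, -1, 3, 4)
Solving gives a = (4, -1, -4, 3).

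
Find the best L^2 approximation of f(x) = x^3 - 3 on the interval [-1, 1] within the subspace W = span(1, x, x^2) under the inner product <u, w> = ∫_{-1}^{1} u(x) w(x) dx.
g(x) = 3*x/5 - 3

The best approximation g ∈ W is the orthogonal projection of f onto W. Writing g = a_0 + a_1 x + a_2 x^2, the coefficients solve the normal equations G · a = b where
  G_{ij} = <φ_i, φ_j> and b_i = <f, φ_i>, with φ_0 = 1, φ_1 = x, φ_2 = x^2.
G =
  [2, 0, 2/3]
  [0, 2/3, 0]
  [2/3, 0, 2/5],
b = (-6, 2/5, -2).
Solving gives a_0 = -3, a_1 = 3/5, a_2 = 0, so
  g(x) = 3*x/5 - 3.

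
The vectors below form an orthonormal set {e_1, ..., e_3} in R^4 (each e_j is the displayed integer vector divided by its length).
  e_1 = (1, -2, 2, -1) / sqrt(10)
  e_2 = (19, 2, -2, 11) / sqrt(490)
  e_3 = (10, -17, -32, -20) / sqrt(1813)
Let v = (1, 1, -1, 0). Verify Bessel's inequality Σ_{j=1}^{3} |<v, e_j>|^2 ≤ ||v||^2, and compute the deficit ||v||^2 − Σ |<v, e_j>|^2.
Σ |<v, e_j>|^2 = 86/37; ||v||^2 = 3; deficit = 25/37

Write each e_j = u_j / sqrt(<u_j, u_j>) where u_j is the displayed integer vector. Then <v, e_j> = <v, u_j> / sqrt(<u_j, u_j>), so |<v, e_j>|^2 = <v, u_j>^2 / <u_j, u_j>.
Coefficients: <v, e_1> = -3/sqrt(10), <v, e_2> = 23/sqrt(490), <v, e_3> = 25/sqrt(1813).
Square and sum: Σ |<v, e_j>|^2 = 86/37.
Compute ||v||^2 = v·v = 3.
Deficit = 3 − 86/37 = 25/37 ≥ 0, confirming Bessel's inequality. (The deficit equals ||v − Σ <v,e_j> e_j||^2, the squared distance from v to span{e_j}.)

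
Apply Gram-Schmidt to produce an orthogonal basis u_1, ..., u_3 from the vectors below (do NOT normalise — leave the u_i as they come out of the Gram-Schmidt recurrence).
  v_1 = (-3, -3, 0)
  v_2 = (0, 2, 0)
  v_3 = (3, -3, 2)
Orthogonal basis:
  u_1 = (-3, -3, 0)
  u_2 = (-1, 1, 0)
  u_3 = (0, 0, 2)

Apply the Gram-Schmidt recurrence
  u_1 = v_1
  u_i = v_i − Σ_{j<i} ((v_i · u_j) / (u_j · u_j)) · u_j.

Step by step this gives:
  u_1 = (-3, -3, 0)
  u_2 = (-1, 1, 0)
  u_3 = (0, 0, 2)

Orthogonality check:
  u_2 · u_1 = 0 (should be 0)
  u_3 · u_1 = 0 (should be 0)
  u_3 · u_2 = 0 (should be 0)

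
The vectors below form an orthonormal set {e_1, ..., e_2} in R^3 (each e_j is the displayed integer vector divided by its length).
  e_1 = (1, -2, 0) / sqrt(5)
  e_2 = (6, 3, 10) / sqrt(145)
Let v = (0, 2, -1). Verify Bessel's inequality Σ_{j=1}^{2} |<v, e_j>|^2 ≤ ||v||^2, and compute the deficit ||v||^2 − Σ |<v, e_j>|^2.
Σ |<v, e_j>|^2 = 96/29; ||v||^2 = 5; deficit = 49/29

Write each e_j = u_j / sqrt(<u_j, u_j>) where u_j is the displayed integer vector. Then <v, e_j> = <v, u_j> / sqrt(<u_j, u_j>), so |<v, e_j>|^2 = <v, u_j>^2 / <u_j, u_j>.
Coefficients: <v, e_1> = -4/sqrt(5), <v, e_2> = -4/sqrt(145).
Square and sum: Σ |<v, e_j>|^2 = 96/29.
Compute ||v||^2 = v·v = 5.
Deficit = 5 − 96/29 = 49/29 ≥ 0, confirming Bessel's inequality. (The deficit equals ||v − Σ <v,e_j> e_j||^2, the squared distance from v to span{e_j}.)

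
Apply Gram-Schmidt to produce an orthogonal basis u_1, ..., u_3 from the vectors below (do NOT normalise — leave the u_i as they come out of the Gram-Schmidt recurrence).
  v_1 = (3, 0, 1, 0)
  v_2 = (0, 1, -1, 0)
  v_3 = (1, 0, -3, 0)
Orthogonal basis:
  u_1 = (3, 0, 1, 0)
  u_2 = (3/10, 1, -9/10, 0)
  u_3 = (10/19, -30/19, -30/19, 0)

Apply the Gram-Schmidt recurrence
  u_1 = v_1
  u_i = v_i − Σ_{j<i} ((v_i · u_j) / (u_j · u_j)) · u_j.

Step by step this gives:
  u_1 = (3, 0, 1, 0)
  u_2 = (3/10, 1, -9/10, 0)
  u_3 = (10/19, -30/19, -30/19, 0)

Orthogonality check:
  u_2 · u_1 = 0 (should be 0)
  u_3 · u_1 = 0 (should be 0)
  u_3 · u_2 = 0 (should be 0)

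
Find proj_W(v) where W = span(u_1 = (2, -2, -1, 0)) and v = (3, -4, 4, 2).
proj_W(v) = (20/9, -20/9, -10/9, 0)

Set up U = [u_1 | ... | u_1] ∈ R^(4×1). The projector onto W = col(U) is P = U (U^T U)^(-1) U^T.
Compute U^T U =
  [9],
and U^T v = (10).
Solve U^T U · c = U^T v for the coefficients: c = (10/9). The projection is proj_W(v) = U c.
Check: (v - proj_W(v)) · u_1 = 0  (should be 0).
Result: proj_W(v) = (20/9, -20/9, -10/9, 0).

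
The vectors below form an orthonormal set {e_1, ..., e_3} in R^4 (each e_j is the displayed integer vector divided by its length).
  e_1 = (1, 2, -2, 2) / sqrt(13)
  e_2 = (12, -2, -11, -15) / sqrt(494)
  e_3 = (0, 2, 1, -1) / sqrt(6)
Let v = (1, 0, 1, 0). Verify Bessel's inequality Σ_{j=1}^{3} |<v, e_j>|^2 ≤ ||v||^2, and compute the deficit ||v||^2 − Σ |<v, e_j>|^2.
Σ |<v, e_j>|^2 = 14/57; ||v||^2 = 2; deficit = 100/57

Write each e_j = u_j / sqrt(<u_j, u_j>) where u_j is the displayed integer vector. Then <v, e_j> = <v, u_j> / sqrt(<u_j, u_j>), so |<v, e_j>|^2 = <v, u_j>^2 / <u_j, u_j>.
Coefficients: <v, e_1> = -1/sqrt(13), <v, e_2> = 1/sqrt(494), <v, e_3> = 1/sqrt(6).
Square and sum: Σ |<v, e_j>|^2 = 14/57.
Compute ||v||^2 = v·v = 2.
Deficit = 2 − 14/57 = 100/57 ≥ 0, confirming Bessel's inequality. (The deficit equals ||v − Σ <v,e_j> e_j||^2, the squared distance from v to span{e_j}.)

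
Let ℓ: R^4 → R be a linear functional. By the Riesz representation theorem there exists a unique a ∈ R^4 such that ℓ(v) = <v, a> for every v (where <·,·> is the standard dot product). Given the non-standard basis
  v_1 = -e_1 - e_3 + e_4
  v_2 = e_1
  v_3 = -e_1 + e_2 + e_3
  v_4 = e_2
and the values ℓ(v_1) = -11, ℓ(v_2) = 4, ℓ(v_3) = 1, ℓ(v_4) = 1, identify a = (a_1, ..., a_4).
a = (4, 1, 4, -3)

Write a = (a_1, ..., a_4) in the standard basis. For each basis vector v_i, ℓ(v_i) = <v_i, a> is a linear equation in the a_j's. Collect the n equations into a matrix system V a = ℓ, where row i of V is v_i (expressed in the standard basis). Since V is invertible (lower-triangular with 1s on the diagonal, up to permutation), solve by back-substitution:
  V =
[[-1, 0, -1, 1],
 [1, 0, 0, 0],
 [-1, 1, 1, 0],
 [0, 1, 0, 0]]
  V a = (-11, 4, 1, 1)
Solving gives a = (4, 1, 4, -3).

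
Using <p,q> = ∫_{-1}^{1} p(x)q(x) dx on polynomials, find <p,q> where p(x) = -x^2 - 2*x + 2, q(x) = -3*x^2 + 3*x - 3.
<p,q> = -84/5

Expand the product: p(x)·q(x) = 3*x^4 + 3*x^3 - 9*x^2 + 12*x - 6.
∫_{-1}^{1} of each monomial x^k gives [2/(k+1) if k even, 0 if k odd]. Integrating term-by-term (or equivalently evaluating the antiderivative F(x) = 3*x^5/5 + 3*x^4/4 - 3*x^3 + 6*x^2 - 6*x at the endpoints):
  F(1) − F(−1) = -33/20 − (303/20) = -84/5.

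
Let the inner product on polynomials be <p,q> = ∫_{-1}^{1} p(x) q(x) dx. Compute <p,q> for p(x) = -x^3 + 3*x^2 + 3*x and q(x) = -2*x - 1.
<p,q> = -26/5

Expand the product: p(x)·q(x) = 2*x^4 - 5*x^3 - 9*x^2 - 3*x.
∫_{-1}^{1} of each monomial x^k gives [2/(k+1) if k even, 0 if k odd]. Integrating term-by-term (or equivalently evaluating the antiderivative F(x) = 2*x^5/5 - 5*x^4/4 - 3*x^3 - 3*x^2/2 at the endpoints):
  F(1) − F(−1) = -107/20 − (-3/20) = -26/5.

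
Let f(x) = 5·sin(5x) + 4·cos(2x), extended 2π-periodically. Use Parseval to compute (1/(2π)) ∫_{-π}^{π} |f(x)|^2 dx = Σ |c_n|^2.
Σ |c_n|^2 = 41/2

Expand |f|^2 and use orthogonality of {sin(nx), cos(mx)} on [-π, π]:
  ∫_{-π}^{π} sin(nx)^2 dx = π, ∫ cos(mx)^2 dx = π, and cross terms integrate to 0.
So ∫_{-π}^{π} f(x)^2 dx = 5^2 · π + 4^2 · π = (25 + 16)π.
Divide by 2π: (25 + 16)/2 = 41/2.
By Parseval, this equals Σ |c_n|^2.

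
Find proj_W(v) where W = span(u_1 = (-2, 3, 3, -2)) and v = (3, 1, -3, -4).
proj_W(v) = (4/13, -6/13, -6/13, 4/13)

Set up U = [u_1 | ... | u_1] ∈ R^(4×1). The projector onto W = col(U) is P = U (U^T U)^(-1) U^T.
Compute U^T U =
  [26],
and U^T v = (-4).
Solve U^T U · c = U^T v for the coefficients: c = (-2/13). The projection is proj_W(v) = U c.
Check: (v - proj_W(v)) · u_1 = 0  (should be 0).
Result: proj_W(v) = (4/13, -6/13, -6/13, 4/13).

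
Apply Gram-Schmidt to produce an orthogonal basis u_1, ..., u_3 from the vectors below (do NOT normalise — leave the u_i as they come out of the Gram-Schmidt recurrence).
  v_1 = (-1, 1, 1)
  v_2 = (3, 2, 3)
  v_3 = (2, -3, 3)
Orthogonal basis:
  u_1 = (-1, 1, 1)
  u_2 = (11/3, 4/3, 7/3)
  u_3 = (-1/2, -3, 5/2)

Apply the Gram-Schmidt recurrence
  u_1 = v_1
  u_i = v_i − Σ_{j<i} ((v_i · u_j) / (u_j · u_j)) · u_j.

Step by step this gives:
  u_1 = (-1, 1, 1)
  u_2 = (11/3, 4/3, 7/3)
  u_3 = (-1/2, -3, 5/2)

Orthogonality check:
  u_2 · u_1 = 0 (should be 0)
  u_3 · u_1 = 0 (should be 0)
  u_3 · u_2 = 0 (should be 0)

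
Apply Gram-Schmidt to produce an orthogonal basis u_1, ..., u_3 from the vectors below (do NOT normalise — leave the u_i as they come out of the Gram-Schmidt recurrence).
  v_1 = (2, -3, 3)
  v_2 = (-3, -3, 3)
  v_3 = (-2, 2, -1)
Orthogonal basis:
  u_1 = (2, -3, 3)
  u_2 = (-45/11, -15/11, 15/11)
  u_3 = (0, 1/2, 1/2)

Apply the Gram-Schmidt recurrence
  u_1 = v_1
  u_i = v_i − Σ_{j<i} ((v_i · u_j) / (u_j · u_j)) · u_j.

Step by step this gives:
  u_1 = (2, -3, 3)
  u_2 = (-45/11, -15/11, 15/11)
  u_3 = (0, 1/2, 1/2)

Orthogonality check:
  u_2 · u_1 = 0 (should be 0)
  u_3 · u_1 = 0 (should be 0)
  u_3 · u_2 = 0 (should be 0)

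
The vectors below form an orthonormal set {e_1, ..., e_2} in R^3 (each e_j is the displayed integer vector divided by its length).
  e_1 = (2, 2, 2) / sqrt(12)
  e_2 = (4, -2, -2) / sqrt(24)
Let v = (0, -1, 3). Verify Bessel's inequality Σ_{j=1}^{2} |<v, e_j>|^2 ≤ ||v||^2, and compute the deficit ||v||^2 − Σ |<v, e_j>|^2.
Σ |<v, e_j>|^2 = 2; ||v||^2 = 10; deficit = 8

Write each e_j = u_j / sqrt(<u_j, u_j>) where u_j is the displayed integer vector. Then <v, e_j> = <v, u_j> / sqrt(<u_j, u_j>), so |<v, e_j>|^2 = <v, u_j>^2 / <u_j, u_j>.
Coefficients: <v, e_1> = 4/sqrt(12), <v, e_2> = -4/sqrt(24).
Square and sum: Σ |<v, e_j>|^2 = 2.
Compute ||v||^2 = v·v = 10.
Deficit = 10 − 2 = 8 ≥ 0, confirming Bessel's inequality. (The deficit equals ||v − Σ <v,e_j> e_j||^2, the squared distance from v to span{e_j}.)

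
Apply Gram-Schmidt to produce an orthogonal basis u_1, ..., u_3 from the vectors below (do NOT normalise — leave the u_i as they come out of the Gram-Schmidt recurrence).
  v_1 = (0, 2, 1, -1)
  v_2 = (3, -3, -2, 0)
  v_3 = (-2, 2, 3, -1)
Orthogonal basis:
  u_1 = (0, 2, 1, -1)
  u_2 = (3, -1/3, -2/3, -4/3)
  u_3 = (-1/17, -15/17, 21/17, -9/17)

Apply the Gram-Schmidt recurrence
  u_1 = v_1
  u_i = v_i − Σ_{j<i} ((v_i · u_j) / (u_j · u_j)) · u_j.

Step by step this gives:
  u_1 = (0, 2, 1, -1)
  u_2 = (3, -1/3, -2/3, -4/3)
  u_3 = (-1/17, -15/17, 21/17, -9/17)

Orthogonality check:
  u_2 · u_1 = 0 (should be 0)
  u_3 · u_1 = 0 (should be 0)
  u_3 · u_2 = 0 (should be 0)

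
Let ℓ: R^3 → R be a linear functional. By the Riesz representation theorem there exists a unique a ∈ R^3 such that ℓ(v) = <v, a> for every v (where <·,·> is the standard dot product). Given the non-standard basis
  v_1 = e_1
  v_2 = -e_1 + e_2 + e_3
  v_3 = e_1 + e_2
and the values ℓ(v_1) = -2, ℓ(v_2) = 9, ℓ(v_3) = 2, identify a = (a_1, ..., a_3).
a = (-2, 4, 3)

Write a = (a_1, ..., a_3) in the standard basis. For each basis vector v_i, ℓ(v_i) = <v_i, a> is a linear equation in the a_j's. Collect the n equations into a matrix system V a = ℓ, where row i of V is v_i (expressed in the standard basis). Since V is invertible (lower-triangular with 1s on the diagonal, up to permutation), solve by back-substitution:
  V =
[[1, 0, 0],
 [-1, 1, 1],
 [1, 1, 0]]
  V a = (-2, 9, 2)
Solving gives a = (-2, 4, 3).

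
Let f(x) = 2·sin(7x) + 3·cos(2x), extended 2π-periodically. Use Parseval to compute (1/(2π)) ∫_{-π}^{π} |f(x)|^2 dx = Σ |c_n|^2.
Σ |c_n|^2 = 13/2

Expand |f|^2 and use orthogonality of {sin(nx), cos(mx)} on [-π, π]:
  ∫_{-π}^{π} sin(nx)^2 dx = π, ∫ cos(mx)^2 dx = π, and cross terms integrate to 0.
So ∫_{-π}^{π} f(x)^2 dx = 2^2 · π + 3^2 · π = (4 + 9)π.
Divide by 2π: (4 + 9)/2 = 13/2.
By Parseval, this equals Σ |c_n|^2.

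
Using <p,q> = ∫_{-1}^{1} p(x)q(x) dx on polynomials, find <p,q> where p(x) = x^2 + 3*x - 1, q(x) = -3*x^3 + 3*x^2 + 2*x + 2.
<p,q> = -46/15

Expand the product: p(x)·q(x) = -3*x^5 - 6*x^4 + 14*x^3 + 5*x^2 + 4*x - 2.
∫_{-1}^{1} of each monomial x^k gives [2/(k+1) if k even, 0 if k odd]. Integrating term-by-term (or equivalently evaluating the antiderivative F(x) = -x^6/2 - 6*x^5/5 + 7*x^4/2 + 5*x^3/3 + 2*x^2 - 2*x at the endpoints):
  F(1) − F(−1) = 52/15 − (98/15) = -46/15.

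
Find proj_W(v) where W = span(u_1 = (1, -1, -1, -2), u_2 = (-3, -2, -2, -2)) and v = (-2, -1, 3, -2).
proj_W(v) = (-78/61, -27/61, -27/61, -12/61)

Set up U = [u_1 | ... | u_2] ∈ R^(4×2). The projector onto W = col(U) is P = U (U^T U)^(-1) U^T.
Compute U^T U =
  [7, 5]
  [5, 21],
and U^T v = (0, 6).
Solve U^T U · c = U^T v for the coefficients: c = (-15/61, 21/61). The projection is proj_W(v) = U c.
Check: (v - proj_W(v)) · u_1 = 0  (should be 0).
Check: (v - proj_W(v)) · u_2 = 0  (should be 0).
Result: proj_W(v) = (-78/61, -27/61, -27/61, -12/61).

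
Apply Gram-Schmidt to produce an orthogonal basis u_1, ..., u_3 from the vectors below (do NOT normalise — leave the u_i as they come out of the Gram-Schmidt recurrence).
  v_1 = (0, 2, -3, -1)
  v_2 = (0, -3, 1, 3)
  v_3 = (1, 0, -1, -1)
Orthogonal basis:
  u_1 = (0, 2, -3, -1)
  u_2 = (0, -9/7, -11/7, 15/7)
  u_3 = (1, -40/61, -15/61, -35/61)

Apply the Gram-Schmidt recurrence
  u_1 = v_1
  u_i = v_i − Σ_{j<i} ((v_i · u_j) / (u_j · u_j)) · u_j.

Step by step this gives:
  u_1 = (0, 2, -3, -1)
  u_2 = (0, -9/7, -11/7, 15/7)
  u_3 = (1, -40/61, -15/61, -35/61)

Orthogonality check:
  u_2 · u_1 = 0 (should be 0)
  u_3 · u_1 = 0 (should be 0)
  u_3 · u_2 = 0 (should be 0)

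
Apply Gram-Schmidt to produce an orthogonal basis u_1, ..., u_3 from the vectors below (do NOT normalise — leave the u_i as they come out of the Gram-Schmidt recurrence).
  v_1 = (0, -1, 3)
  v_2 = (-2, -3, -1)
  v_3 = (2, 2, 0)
Orthogonal basis:
  u_1 = (0, -1, 3)
  u_2 = (-2, -3, -1)
  u_3 = (4/7, -12/35, -4/35)

Apply the Gram-Schmidt recurrence
  u_1 = v_1
  u_i = v_i − Σ_{j<i} ((v_i · u_j) / (u_j · u_j)) · u_j.

Step by step this gives:
  u_1 = (0, -1, 3)
  u_2 = (-2, -3, -1)
  u_3 = (4/7, -12/35, -4/35)

Orthogonality check:
  u_2 · u_1 = 0 (should be 0)
  u_3 · u_1 = 0 (should be 0)
  u_3 · u_2 = 0 (should be 0)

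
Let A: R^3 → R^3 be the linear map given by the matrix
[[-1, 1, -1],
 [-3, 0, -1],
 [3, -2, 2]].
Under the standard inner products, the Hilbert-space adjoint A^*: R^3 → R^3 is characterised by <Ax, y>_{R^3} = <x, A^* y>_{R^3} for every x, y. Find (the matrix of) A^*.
A^* = A^T =
[[-1, -3, 3],
 [1, 0, -2],
 [-1, -1, 2]]

For real matrices with standard dot products, the defining identity <Ax, y> = <x, A^* y> gives (Ax)^T y = x^T (A^*) y, i.e. x^T A^T y = x^T (A^*) y. Since this holds for all x, y, we must have A^* = A^T. Therefore
A^* =
[[-1, -3, 3],
 [1, 0, -2],
 [-1, -1, 2]].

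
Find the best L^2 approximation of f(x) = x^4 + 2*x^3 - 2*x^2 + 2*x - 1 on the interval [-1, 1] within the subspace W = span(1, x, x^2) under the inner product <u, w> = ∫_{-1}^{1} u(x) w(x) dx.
g(x) = -8*x^2/7 + 16*x/5 - 38/35

The best approximation g ∈ W is the orthogonal projection of f onto W. Writing g = a_0 + a_1 x + a_2 x^2, the coefficients solve the normal equations G · a = b where
  G_{ij} = <φ_i, φ_j> and b_i = <f, φ_i>, with φ_0 = 1, φ_1 = x, φ_2 = x^2.
G =
  [2, 0, 2/3]
  [0, 2/3, 0]
  [2/3, 0, 2/5],
b = (-44/15, 32/15, -124/105).
Solving gives a_0 = -38/35, a_1 = 16/5, a_2 = -8/7, so
  g(x) = -8*x^2/7 + 16*x/5 - 38/35.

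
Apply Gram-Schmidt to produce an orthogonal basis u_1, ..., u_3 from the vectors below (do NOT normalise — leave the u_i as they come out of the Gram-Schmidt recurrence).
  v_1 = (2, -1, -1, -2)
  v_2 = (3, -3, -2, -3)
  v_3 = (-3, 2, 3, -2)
Orthogonal basis:
  u_1 = (2, -1, -1, -2)
  u_2 = (-2/5, -13/10, -3/10, 2/5)
  u_3 = (-46/21, -13/21, 13/7, -59/21)

Apply the Gram-Schmidt recurrence
  u_1 = v_1
  u_i = v_i − Σ_{j<i} ((v_i · u_j) / (u_j · u_j)) · u_j.

Step by step this gives:
  u_1 = (2, -1, -1, -2)
  u_2 = (-2/5, -13/10, -3/10, 2/5)
  u_3 = (-46/21, -13/21, 13/7, -59/21)

Orthogonality check:
  u_2 · u_1 = 0 (should be 0)
  u_3 · u_1 = 0 (should be 0)
  u_3 · u_2 = 0 (should be 0)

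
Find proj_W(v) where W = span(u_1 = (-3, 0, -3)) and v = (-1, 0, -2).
proj_W(v) = (-3/2, 0, -3/2)

Set up U = [u_1 | ... | u_1] ∈ R^(3×1). The projector onto W = col(U) is P = U (U^T U)^(-1) U^T.
Compute U^T U =
  [18],
and U^T v = (9).
Solve U^T U · c = U^T v for the coefficients: c = (1/2). The projection is proj_W(v) = U c.
Check: (v - proj_W(v)) · u_1 = 0  (should be 0).
Result: proj_W(v) = (-3/2, 0, -3/2).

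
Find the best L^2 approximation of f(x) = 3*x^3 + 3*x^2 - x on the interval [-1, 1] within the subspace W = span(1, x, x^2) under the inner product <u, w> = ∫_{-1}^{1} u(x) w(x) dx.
g(x) = 3*x^2 + 4*x/5

The best approximation g ∈ W is the orthogonal projection of f onto W. Writing g = a_0 + a_1 x + a_2 x^2, the coefficients solve the normal equations G · a = b where
  G_{ij} = <φ_i, φ_j> and b_i = <f, φ_i>, with φ_0 = 1, φ_1 = x, φ_2 = x^2.
G =
  [2, 0, 2/3]
  [0, 2/3, 0]
  [2/3, 0, 2/5],
b = (2, 8/15, 6/5).
Solving gives a_0 = 0, a_1 = 4/5, a_2 = 3, so
  g(x) = 3*x^2 + 4*x/5.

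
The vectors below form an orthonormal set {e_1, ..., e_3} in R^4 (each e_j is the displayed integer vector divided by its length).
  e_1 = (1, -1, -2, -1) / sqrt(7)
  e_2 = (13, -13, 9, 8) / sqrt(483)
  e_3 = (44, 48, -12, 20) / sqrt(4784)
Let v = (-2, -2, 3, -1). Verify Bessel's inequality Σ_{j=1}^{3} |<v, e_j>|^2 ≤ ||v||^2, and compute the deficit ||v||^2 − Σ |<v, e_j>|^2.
Σ |<v, e_j>|^2 = 638/39; ||v||^2 = 18; deficit = 64/39

Write each e_j = u_j / sqrt(<u_j, u_j>) where u_j is the displayed integer vector. Then <v, e_j> = <v, u_j> / sqrt(<u_j, u_j>), so |<v, e_j>|^2 = <v, u_j>^2 / <u_j, u_j>.
Coefficients: <v, e_1> = -5/sqrt(7), <v, e_2> = 19/sqrt(483), <v, e_3> = -240/sqrt(4784).
Square and sum: Σ |<v, e_j>|^2 = 638/39.
Compute ||v||^2 = v·v = 18.
Deficit = 18 − 638/39 = 64/39 ≥ 0, confirming Bessel's inequality. (The deficit equals ||v − Σ <v,e_j> e_j||^2, the squared distance from v to span{e_j}.)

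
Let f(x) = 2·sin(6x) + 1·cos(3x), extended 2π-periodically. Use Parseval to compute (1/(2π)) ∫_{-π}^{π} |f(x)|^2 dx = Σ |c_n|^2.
Σ |c_n|^2 = 5/2

Expand |f|^2 and use orthogonality of {sin(nx), cos(mx)} on [-π, π]:
  ∫_{-π}^{π} sin(nx)^2 dx = π, ∫ cos(mx)^2 dx = π, and cross terms integrate to 0.
So ∫_{-π}^{π} f(x)^2 dx = 2^2 · π + 1^2 · π = (4 + 1)π.
Divide by 2π: (4 + 1)/2 = 5/2.
By Parseval, this equals Σ |c_n|^2.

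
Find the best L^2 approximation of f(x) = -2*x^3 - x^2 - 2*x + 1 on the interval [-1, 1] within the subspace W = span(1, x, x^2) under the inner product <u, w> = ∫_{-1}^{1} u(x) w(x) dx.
g(x) = -x^2 - 16*x/5 + 1

The best approximation g ∈ W is the orthogonal projection of f onto W. Writing g = a_0 + a_1 x + a_2 x^2, the coefficients solve the normal equations G · a = b where
  G_{ij} = <φ_i, φ_j> and b_i = <f, φ_i>, with φ_0 = 1, φ_1 = x, φ_2 = x^2.
G =
  [2, 0, 2/3]
  [0, 2/3, 0]
  [2/3, 0, 2/5],
b = (4/3, -32/15, 4/15).
Solving gives a_0 = 1, a_1 = -16/5, a_2 = -1, so
  g(x) = -x^2 - 16*x/5 + 1.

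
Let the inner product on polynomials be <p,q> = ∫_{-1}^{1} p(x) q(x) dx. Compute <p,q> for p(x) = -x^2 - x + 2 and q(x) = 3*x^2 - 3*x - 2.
<p,q> = -28/15

Expand the product: p(x)·q(x) = -3*x^4 + 11*x^2 - 4*x - 4.
∫_{-1}^{1} of each monomial x^k gives [2/(k+1) if k even, 0 if k odd]. Integrating term-by-term (or equivalently evaluating the antiderivative F(x) = -3*x^5/5 + 11*x^3/3 - 2*x^2 - 4*x at the endpoints):
  F(1) − F(−1) = -44/15 − (-16/15) = -28/15.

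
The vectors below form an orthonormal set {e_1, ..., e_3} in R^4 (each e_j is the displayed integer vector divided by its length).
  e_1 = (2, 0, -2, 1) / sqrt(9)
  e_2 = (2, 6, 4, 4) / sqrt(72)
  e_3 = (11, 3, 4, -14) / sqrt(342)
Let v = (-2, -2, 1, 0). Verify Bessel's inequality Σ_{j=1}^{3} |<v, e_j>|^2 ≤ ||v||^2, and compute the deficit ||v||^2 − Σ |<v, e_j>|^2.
Σ |<v, e_j>|^2 = 146/19; ||v||^2 = 9; deficit = 25/19

Write each e_j = u_j / sqrt(<u_j, u_j>) where u_j is the displayed integer vector. Then <v, e_j> = <v, u_j> / sqrt(<u_j, u_j>), so |<v, e_j>|^2 = <v, u_j>^2 / <u_j, u_j>.
Coefficients: <v, e_1> = -6/sqrt(9), <v, e_2> = -12/sqrt(72), <v, e_3> = -24/sqrt(342).
Square and sum: Σ |<v, e_j>|^2 = 146/19.
Compute ||v||^2 = v·v = 9.
Deficit = 9 − 146/19 = 25/19 ≥ 0, confirming Bessel's inequality. (The deficit equals ||v − Σ <v,e_j> e_j||^2, the squared distance from v to span{e_j}.)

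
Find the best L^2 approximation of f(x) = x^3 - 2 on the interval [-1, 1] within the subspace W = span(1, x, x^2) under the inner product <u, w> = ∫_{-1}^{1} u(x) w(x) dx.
g(x) = 3*x/5 - 2

The best approximation g ∈ W is the orthogonal projection of f onto W. Writing g = a_0 + a_1 x + a_2 x^2, the coefficients solve the normal equations G · a = b where
  G_{ij} = <φ_i, φ_j> and b_i = <f, φ_i>, with φ_0 = 1, φ_1 = x, φ_2 = x^2.
G =
  [2, 0, 2/3]
  [0, 2/3, 0]
  [2/3, 0, 2/5],
b = (-4, 2/5, -4/3).
Solving gives a_0 = -2, a_1 = 3/5, a_2 = 0, so
  g(x) = 3*x/5 - 2.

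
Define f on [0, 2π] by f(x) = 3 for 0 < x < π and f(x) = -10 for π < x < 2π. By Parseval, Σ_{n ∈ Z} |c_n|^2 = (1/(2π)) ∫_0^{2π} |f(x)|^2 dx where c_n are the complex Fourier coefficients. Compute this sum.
Σ |c_n|^2 = 109/2

Parseval equates the L^2 energy of f (normalised by 1/(2π)) with the ℓ^2 sum of its Fourier coefficients: (1/(2π)) ∫_0^{2π} |f|^2 = Σ |c_n|^2.
Compute the left side: (1/(2π)) [∫_0^π 3^2 dx + ∫_π^{2π} (-10)^2 dx] = (1/(2π)) · (9π + 100π) = (9 + 100)/2 = 109/2.
So Σ_{n ∈ Z} |c_n|^2 = 109/2.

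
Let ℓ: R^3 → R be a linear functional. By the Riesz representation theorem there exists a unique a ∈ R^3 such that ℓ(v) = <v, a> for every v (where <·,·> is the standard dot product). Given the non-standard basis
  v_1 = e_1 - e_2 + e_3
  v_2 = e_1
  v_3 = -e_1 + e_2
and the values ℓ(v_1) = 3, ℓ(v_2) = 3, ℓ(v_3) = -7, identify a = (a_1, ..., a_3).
a = (3, -4, -4)

Write a = (a_1, ..., a_3) in the standard basis. For each basis vector v_i, ℓ(v_i) = <v_i, a> is a linear equation in the a_j's. Collect the n equations into a matrix system V a = ℓ, where row i of V is v_i (expressed in the standard basis). Since V is invertible (lower-triangular with 1s on the diagonal, up to permutation), solve by back-substitution:
  V =
[[1, -1, 1],
 [1, 0, 0],
 [-1, 1, 0]]
  V a = (3, 3, -7)
Solving gives a = (3, -4, -4).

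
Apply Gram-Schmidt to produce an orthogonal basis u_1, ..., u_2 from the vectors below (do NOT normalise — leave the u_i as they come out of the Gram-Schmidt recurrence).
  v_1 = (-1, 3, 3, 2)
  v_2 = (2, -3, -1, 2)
Orthogonal basis:
  u_1 = (-1, 3, 3, 2)
  u_2 = (36/23, -39/23, 7/23, 66/23)

Apply the Gram-Schmidt recurrence
  u_1 = v_1
  u_i = v_i − Σ_{j<i} ((v_i · u_j) / (u_j · u_j)) · u_j.

Step by step this gives:
  u_1 = (-1, 3, 3, 2)
  u_2 = (36/23, -39/23, 7/23, 66/23)

Orthogonality check:
  u_2 · u_1 = 0 (should be 0)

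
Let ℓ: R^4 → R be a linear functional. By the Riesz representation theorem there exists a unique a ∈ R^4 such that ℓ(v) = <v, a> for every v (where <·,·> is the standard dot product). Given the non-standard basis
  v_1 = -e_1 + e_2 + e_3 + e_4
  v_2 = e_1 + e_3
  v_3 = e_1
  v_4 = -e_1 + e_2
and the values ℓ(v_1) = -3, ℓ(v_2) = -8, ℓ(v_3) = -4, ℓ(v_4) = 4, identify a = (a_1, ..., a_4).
a = (-4, 0, -4, -3)

Write a = (a_1, ..., a_4) in the standard basis. For each basis vector v_i, ℓ(v_i) = <v_i, a> is a linear equation in the a_j's. Collect the n equations into a matrix system V a = ℓ, where row i of V is v_i (expressed in the standard basis). Since V is invertible (lower-triangular with 1s on the diagonal, up to permutation), solve by back-substitution:
  V =
[[-1, 1, 1, 1],
 [1, 0, 1, 0],
 [1, 0, 0, 0],
 [-1, 1, 0, 0]]
  V a = (-3, -8, -4, 4)
Solving gives a = (-4, 0, -4, -3).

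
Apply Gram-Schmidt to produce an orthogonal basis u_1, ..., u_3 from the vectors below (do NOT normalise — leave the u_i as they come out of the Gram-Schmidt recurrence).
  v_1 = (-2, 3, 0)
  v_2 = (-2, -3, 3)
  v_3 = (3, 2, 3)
Orthogonal basis:
  u_1 = (-2, 3, 0)
  u_2 = (-36/13, -24/13, 3)
  u_3 = (75/29, 50/29, 100/29)

Apply the Gram-Schmidt recurrence
  u_1 = v_1
  u_i = v_i − Σ_{j<i} ((v_i · u_j) / (u_j · u_j)) · u_j.

Step by step this gives:
  u_1 = (-2, 3, 0)
  u_2 = (-36/13, -24/13, 3)
  u_3 = (75/29, 50/29, 100/29)

Orthogonality check:
  u_2 · u_1 = 0 (should be 0)
  u_3 · u_1 = 0 (should be 0)
  u_3 · u_2 = 0 (should be 0)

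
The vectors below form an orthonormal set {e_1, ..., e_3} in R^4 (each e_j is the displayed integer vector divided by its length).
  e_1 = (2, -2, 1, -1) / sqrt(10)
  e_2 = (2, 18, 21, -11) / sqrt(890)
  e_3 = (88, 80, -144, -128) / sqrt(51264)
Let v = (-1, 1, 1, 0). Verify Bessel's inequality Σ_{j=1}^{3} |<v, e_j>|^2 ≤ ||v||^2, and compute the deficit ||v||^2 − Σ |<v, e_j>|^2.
Σ |<v, e_j>|^2 = 26/9; ||v||^2 = 3; deficit = 1/9

Write each e_j = u_j / sqrt(<u_j, u_j>) where u_j is the displayed integer vector. Then <v, e_j> = <v, u_j> / sqrt(<u_j, u_j>), so |<v, e_j>|^2 = <v, u_j>^2 / <u_j, u_j>.
Coefficients: <v, e_1> = -3/sqrt(10), <v, e_2> = 37/sqrt(890), <v, e_3> = -152/sqrt(51264).
Square and sum: Σ |<v, e_j>|^2 = 26/9.
Compute ||v||^2 = v·v = 3.
Deficit = 3 − 26/9 = 1/9 ≥ 0, confirming Bessel's inequality. (The deficit equals ||v − Σ <v,e_j> e_j||^2, the squared distance from v to span{e_j}.)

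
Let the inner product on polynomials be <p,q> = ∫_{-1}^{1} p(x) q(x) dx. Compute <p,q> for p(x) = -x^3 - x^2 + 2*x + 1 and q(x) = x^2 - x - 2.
<p,q> = -10/3

Expand the product: p(x)·q(x) = -x^5 + 5*x^3 + x^2 - 5*x - 2.
∫_{-1}^{1} of each monomial x^k gives [2/(k+1) if k even, 0 if k odd]. Integrating term-by-term (or equivalently evaluating the antiderivative F(x) = -x^6/6 + 5*x^4/4 + x^3/3 - 5*x^2/2 - 2*x at the endpoints):
  F(1) − F(−1) = -37/12 − (1/4) = -10/3.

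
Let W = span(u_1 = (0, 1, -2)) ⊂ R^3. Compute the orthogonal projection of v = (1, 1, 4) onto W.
proj_W(v) = (0, -7/5, 14/5)

Set up U = [u_1 | ... | u_1] ∈ R^(3×1). The projector onto W = col(U) is P = U (U^T U)^(-1) U^T.
Compute U^T U =
  [5],
and U^T v = (-7).
Solve U^T U · c = U^T v for the coefficients: c = (-7/5). The projection is proj_W(v) = U c.
Check: (v - proj_W(v)) · u_1 = 0  (should be 0).
Result: proj_W(v) = (0, -7/5, 14/5).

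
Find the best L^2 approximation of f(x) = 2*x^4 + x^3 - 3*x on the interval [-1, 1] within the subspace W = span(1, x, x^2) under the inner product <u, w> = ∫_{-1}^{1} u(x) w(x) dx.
g(x) = 12*x^2/7 - 12*x/5 - 6/35

The best approximation g ∈ W is the orthogonal projection of f onto W. Writing g = a_0 + a_1 x + a_2 x^2, the coefficients solve the normal equations G · a = b where
  G_{ij} = <φ_i, φ_j> and b_i = <f, φ_i>, with φ_0 = 1, φ_1 = x, φ_2 = x^2.
G =
  [2, 0, 2/3]
  [0, 2/3, 0]
  [2/3, 0, 2/5],
b = (4/5, -8/5, 4/7).
Solving gives a_0 = -6/35, a_1 = -12/5, a_2 = 12/7, so
  g(x) = 12*x^2/7 - 12*x/5 - 6/35.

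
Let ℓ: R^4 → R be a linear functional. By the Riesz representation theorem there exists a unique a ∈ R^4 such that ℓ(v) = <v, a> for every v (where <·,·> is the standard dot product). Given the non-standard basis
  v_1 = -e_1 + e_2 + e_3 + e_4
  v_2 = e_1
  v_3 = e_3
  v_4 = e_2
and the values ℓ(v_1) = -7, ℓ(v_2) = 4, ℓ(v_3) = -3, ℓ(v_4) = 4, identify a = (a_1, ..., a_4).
a = (4, 4, -3, -4)

Write a = (a_1, ..., a_4) in the standard basis. For each basis vector v_i, ℓ(v_i) = <v_i, a> is a linear equation in the a_j's. Collect the n equations into a matrix system V a = ℓ, where row i of V is v_i (expressed in the standard basis). Since V is invertible (lower-triangular with 1s on the diagonal, up to permutation), solve by back-substitution:
  V =
[[-1, 1, 1, 1],
 [1, 0, 0, 0],
 [0, 0, 1, 0],
 [0, 1, 0, 0]]
  V a = (-7, 4, -3, 4)
Solving gives a = (4, 4, -3, -4).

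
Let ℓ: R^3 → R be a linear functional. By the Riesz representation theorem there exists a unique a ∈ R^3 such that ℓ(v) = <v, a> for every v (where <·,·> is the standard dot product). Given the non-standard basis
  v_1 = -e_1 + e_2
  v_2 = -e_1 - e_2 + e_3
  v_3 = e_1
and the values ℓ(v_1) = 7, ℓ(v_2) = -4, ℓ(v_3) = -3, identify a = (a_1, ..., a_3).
a = (-3, 4, -3)

Write a = (a_1, ..., a_3) in the standard basis. For each basis vector v_i, ℓ(v_i) = <v_i, a> is a linear equation in the a_j's. Collect the n equations into a matrix system V a = ℓ, where row i of V is v_i (expressed in the standard basis). Since V is invertible (lower-triangular with 1s on the diagonal, up to permutation), solve by back-substitution:
  V =
[[-1, 1, 0],
 [-1, -1, 1],
 [1, 0, 0]]
  V a = (7, -4, -3)
Solving gives a = (-3, 4, -3).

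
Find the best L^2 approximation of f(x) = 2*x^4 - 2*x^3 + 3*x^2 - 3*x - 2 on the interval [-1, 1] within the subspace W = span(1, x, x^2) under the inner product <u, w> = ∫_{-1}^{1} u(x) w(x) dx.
g(x) = 33*x^2/7 - 21*x/5 - 76/35

The best approximation g ∈ W is the orthogonal projection of f onto W. Writing g = a_0 + a_1 x + a_2 x^2, the coefficients solve the normal equations G · a = b where
  G_{ij} = <φ_i, φ_j> and b_i = <f, φ_i>, with φ_0 = 1, φ_1 = x, φ_2 = x^2.
G =
  [2, 0, 2/3]
  [0, 2/3, 0]
  [2/3, 0, 2/5],
b = (-6/5, -14/5, 46/105).
Solving gives a_0 = -76/35, a_1 = -21/5, a_2 = 33/7, so
  g(x) = 33*x^2/7 - 21*x/5 - 76/35.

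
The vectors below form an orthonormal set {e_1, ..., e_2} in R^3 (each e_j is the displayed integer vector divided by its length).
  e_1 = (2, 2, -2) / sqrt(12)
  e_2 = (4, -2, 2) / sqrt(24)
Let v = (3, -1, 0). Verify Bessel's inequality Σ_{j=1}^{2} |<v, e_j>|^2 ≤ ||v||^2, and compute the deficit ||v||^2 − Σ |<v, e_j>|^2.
Σ |<v, e_j>|^2 = 19/2; ||v||^2 = 10; deficit = 1/2

Write each e_j = u_j / sqrt(<u_j, u_j>) where u_j is the displayed integer vector. Then <v, e_j> = <v, u_j> / sqrt(<u_j, u_j>), so |<v, e_j>|^2 = <v, u_j>^2 / <u_j, u_j>.
Coefficients: <v, e_1> = 4/sqrt(12), <v, e_2> = 14/sqrt(24).
Square and sum: Σ |<v, e_j>|^2 = 19/2.
Compute ||v||^2 = v·v = 10.
Deficit = 10 − 19/2 = 1/2 ≥ 0, confirming Bessel's inequality. (The deficit equals ||v − Σ <v,e_j> e_j||^2, the squared distance from v to span{e_j}.)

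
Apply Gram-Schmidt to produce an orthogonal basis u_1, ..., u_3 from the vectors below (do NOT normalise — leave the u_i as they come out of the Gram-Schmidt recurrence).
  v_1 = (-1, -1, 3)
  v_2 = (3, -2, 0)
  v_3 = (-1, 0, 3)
Orthogonal basis:
  u_1 = (-1, -1, 3)
  u_2 = (32/11, -23/11, 3/11)
  u_3 = (27/71, 81/142, 45/142)

Apply the Gram-Schmidt recurrence
  u_1 = v_1
  u_i = v_i − Σ_{j<i} ((v_i · u_j) / (u_j · u_j)) · u_j.

Step by step this gives:
  u_1 = (-1, -1, 3)
  u_2 = (32/11, -23/11, 3/11)
  u_3 = (27/71, 81/142, 45/142)

Orthogonality check:
  u_2 · u_1 = 0 (should be 0)
  u_3 · u_1 = 0 (should be 0)
  u_3 · u_2 = 0 (should be 0)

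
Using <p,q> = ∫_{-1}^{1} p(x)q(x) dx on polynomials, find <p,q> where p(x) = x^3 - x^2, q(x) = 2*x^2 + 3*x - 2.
<p,q> = 26/15

Expand the product: p(x)·q(x) = 2*x^5 + x^4 - 5*x^3 + 2*x^2.
∫_{-1}^{1} of each monomial x^k gives [2/(k+1) if k even, 0 if k odd]. Integrating term-by-term (or equivalently evaluating the antiderivative F(x) = x^6/3 + x^5/5 - 5*x^4/4 + 2*x^3/3 at the endpoints):
  F(1) − F(−1) = -1/20 − (-107/60) = 26/15.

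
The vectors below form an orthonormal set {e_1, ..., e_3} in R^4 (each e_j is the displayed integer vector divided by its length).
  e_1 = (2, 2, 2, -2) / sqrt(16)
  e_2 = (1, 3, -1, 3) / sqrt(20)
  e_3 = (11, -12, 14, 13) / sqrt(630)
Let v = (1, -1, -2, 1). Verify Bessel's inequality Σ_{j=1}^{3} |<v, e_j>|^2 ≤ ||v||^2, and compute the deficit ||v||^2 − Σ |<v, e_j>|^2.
Σ |<v, e_j>|^2 = 353/126; ||v||^2 = 7; deficit = 529/126

Write each e_j = u_j / sqrt(<u_j, u_j>) where u_j is the displayed integer vector. Then <v, e_j> = <v, u_j> / sqrt(<u_j, u_j>), so |<v, e_j>|^2 = <v, u_j>^2 / <u_j, u_j>.
Coefficients: <v, e_1> = -6/sqrt(16), <v, e_2> = 3/sqrt(20), <v, e_3> = 8/sqrt(630).
Square and sum: Σ |<v, e_j>|^2 = 353/126.
Compute ||v||^2 = v·v = 7.
Deficit = 7 − 353/126 = 529/126 ≥ 0, confirming Bessel's inequality. (The deficit equals ||v − Σ <v,e_j> e_j||^2, the squared distance from v to span{e_j}.)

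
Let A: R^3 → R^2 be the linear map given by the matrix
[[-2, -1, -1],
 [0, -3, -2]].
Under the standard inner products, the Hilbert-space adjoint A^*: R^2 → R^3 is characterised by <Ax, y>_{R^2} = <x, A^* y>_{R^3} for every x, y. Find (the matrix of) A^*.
A^* = A^T =
[[-2, 0],
 [-1, -3],
 [-1, -2]]

For real matrices with standard dot products, the defining identity <Ax, y> = <x, A^* y> gives (Ax)^T y = x^T (A^*) y, i.e. x^T A^T y = x^T (A^*) y. Since this holds for all x, y, we must have A^* = A^T. Therefore
A^* =
[[-2, 0],
 [-1, -3],
 [-1, -2]].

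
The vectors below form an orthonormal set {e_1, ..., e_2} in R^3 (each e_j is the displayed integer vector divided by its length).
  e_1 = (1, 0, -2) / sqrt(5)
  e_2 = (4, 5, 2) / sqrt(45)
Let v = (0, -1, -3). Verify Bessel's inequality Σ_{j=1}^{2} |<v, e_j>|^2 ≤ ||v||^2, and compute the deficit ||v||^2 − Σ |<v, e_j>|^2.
Σ |<v, e_j>|^2 = 89/9; ||v||^2 = 10; deficit = 1/9

Write each e_j = u_j / sqrt(<u_j, u_j>) where u_j is the displayed integer vector. Then <v, e_j> = <v, u_j> / sqrt(<u_j, u_j>), so |<v, e_j>|^2 = <v, u_j>^2 / <u_j, u_j>.
Coefficients: <v, e_1> = 6/sqrt(5), <v, e_2> = -11/sqrt(45).
Square and sum: Σ |<v, e_j>|^2 = 89/9.
Compute ||v||^2 = v·v = 10.
Deficit = 10 − 89/9 = 1/9 ≥ 0, confirming Bessel's inequality. (The deficit equals ||v − Σ <v,e_j> e_j||^2, the squared distance from v to span{e_j}.)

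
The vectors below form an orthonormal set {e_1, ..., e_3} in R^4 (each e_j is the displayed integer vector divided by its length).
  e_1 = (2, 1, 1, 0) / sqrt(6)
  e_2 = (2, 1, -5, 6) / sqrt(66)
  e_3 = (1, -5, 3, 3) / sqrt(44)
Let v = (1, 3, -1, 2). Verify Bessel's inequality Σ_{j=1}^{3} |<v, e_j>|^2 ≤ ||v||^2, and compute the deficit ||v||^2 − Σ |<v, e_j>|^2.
Σ |<v, e_j>|^2 = 51/4; ||v||^2 = 15; deficit = 9/4

Write each e_j = u_j / sqrt(<u_j, u_j>) where u_j is the displayed integer vector. Then <v, e_j> = <v, u_j> / sqrt(<u_j, u_j>), so |<v, e_j>|^2 = <v, u_j>^2 / <u_j, u_j>.
Coefficients: <v, e_1> = 4/sqrt(6), <v, e_2> = 22/sqrt(66), <v, e_3> = -11/sqrt(44).
Square and sum: Σ |<v, e_j>|^2 = 51/4.
Compute ||v||^2 = v·v = 15.
Deficit = 15 − 51/4 = 9/4 ≥ 0, confirming Bessel's inequality. (The deficit equals ||v − Σ <v,e_j> e_j||^2, the squared distance from v to span{e_j}.)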